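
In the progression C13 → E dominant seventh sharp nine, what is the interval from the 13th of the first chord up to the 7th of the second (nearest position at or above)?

The 13th of C13 is A; the 7th of E dominant seventh sharp nine is D.
A up to D spans 4 letter names and 5 semitones — a perfect fourth.

perfect fourth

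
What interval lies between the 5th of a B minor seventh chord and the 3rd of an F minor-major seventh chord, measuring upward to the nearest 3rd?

diminished third

B minor seventh has F♯ as its 5th, and F minor-major seventh has A♭ as its 3rd.
F♯ up to A♭ is 2 semitones, a whole step narrower than a major third, so the interval is diminished.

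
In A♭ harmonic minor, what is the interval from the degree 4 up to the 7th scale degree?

augmented fourth

A♭ harmonic minor: A♭ B♭ C♭ D♭ E♭ F♭ G.
The degree 4 is D♭ and the scale degree 7 is G.
4 letter names make it a fourth; at 6 semitones (a half step wider than perfect) the quality is augmented.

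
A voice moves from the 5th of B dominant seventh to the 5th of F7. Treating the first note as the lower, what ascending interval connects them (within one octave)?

diminished fifth

The 5th of B dominant seventh is F♯; the 5th of F7 is C.
5 letter names make it a fifth; at 6 semitones (a half step narrower than perfect) the quality is diminished.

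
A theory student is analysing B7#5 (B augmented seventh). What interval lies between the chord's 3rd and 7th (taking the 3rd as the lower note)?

The chord tones of B+7 (B augmented seventh) are B-D♯-F𝄪-A.
The 3rd is D♯ and the 7th is A.
From D♯ to A: 6 semitones over a fifth = diminished.

d5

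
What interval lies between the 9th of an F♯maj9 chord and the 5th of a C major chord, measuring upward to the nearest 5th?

diminished octave

F♯maj9 has G♯ as its 9th, and C major has G as its 5th.
From G♯ to G: 11 semitones over an octave = diminished.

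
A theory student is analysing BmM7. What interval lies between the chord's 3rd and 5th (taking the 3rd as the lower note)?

B minor-major seventh is spelled B, D, F♯, A♯.
So we need the interval from D up to F♯.
Counting 3 letters and 4 half steps from D gives a major third.

major third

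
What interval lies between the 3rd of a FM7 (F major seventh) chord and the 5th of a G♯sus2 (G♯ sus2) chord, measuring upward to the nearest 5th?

FM7 (F major seventh) has A as its 3rd, and G♯sus2 (G♯ sus2) has D♯ as its 5th.
4 letter names make it a fourth; at 6 semitones (a half step wider than perfect) the quality is augmented.

A4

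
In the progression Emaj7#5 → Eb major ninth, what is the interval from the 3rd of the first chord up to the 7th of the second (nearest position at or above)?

diminished 5th

The 3rd of Emaj7#5 is G#; the 7th of Eb major ninth is D.
G# up to D is 6 semitones, a half step narrower than a perfect fifth, so the interval is diminished.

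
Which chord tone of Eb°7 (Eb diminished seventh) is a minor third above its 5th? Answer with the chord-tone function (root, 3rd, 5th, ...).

7th

Eb°7 (Eb diminished seventh) is spelled Eb–Gb–Bbb–Dbb.
The 5th is Bbb. A minor third above Bbb is Dbb.
Dbb is the chord's 7th.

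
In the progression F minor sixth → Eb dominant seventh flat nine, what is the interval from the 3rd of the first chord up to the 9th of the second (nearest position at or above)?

F minor sixth has Ab as its 3rd, and Eb dominant seventh flat nine has Fb as its 9th.
From Ab to Fb: 8 semitones over a sixth = minor.

minor 6th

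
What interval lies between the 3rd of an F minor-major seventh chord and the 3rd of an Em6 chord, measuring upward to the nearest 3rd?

major 7th

The 3rd of F minor-major seventh is Ab; the 3rd of Em6 is G.
From Ab to G is 11 semitones, exactly the major seventh.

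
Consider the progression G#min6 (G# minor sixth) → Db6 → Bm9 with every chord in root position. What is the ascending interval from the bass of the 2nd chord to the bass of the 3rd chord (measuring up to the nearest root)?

augmented sixth

The roots are Db and B.
From Db to B: 10 semitones over a sixth = augmented.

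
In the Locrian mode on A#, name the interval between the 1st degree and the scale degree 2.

A# locrian: A# B C# D# E F# G#.
The 1st degree is A# and the degree 2 is B.
From A# to B: 1 semitone over a second = minor.

minor 2nd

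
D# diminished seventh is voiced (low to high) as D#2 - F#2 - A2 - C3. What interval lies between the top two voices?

Those voices are A2 and C3.
3 letter names make it a third; at 3 semitones (a half step narrower than major) the quality is minor.

m3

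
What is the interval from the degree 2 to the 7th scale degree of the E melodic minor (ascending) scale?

E melodic minor: E F# G A B C# D#.
Degree 2 = F#; degree 7 = D#.
F# up to D# spans 6 letter names and 9 semitones — a major sixth.

major 6th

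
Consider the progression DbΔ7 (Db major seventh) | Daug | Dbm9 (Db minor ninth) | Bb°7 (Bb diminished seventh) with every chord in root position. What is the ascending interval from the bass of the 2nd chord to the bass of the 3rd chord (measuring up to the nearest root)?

diminished octave

The roots are D and Db.
D up to Db is 11 semitones, a half step narrower than a perfect octave, so the interval is diminished.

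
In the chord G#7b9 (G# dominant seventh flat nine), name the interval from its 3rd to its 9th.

diminished seventh

G#7b9 (G# dominant seventh flat nine) is spelled G#, B#, D#, F#, A.
That puts B# below A.
From B# to A: 9 semitones over a seventh = diminished.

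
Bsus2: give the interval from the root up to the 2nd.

major second

The chord tones of Bsus2 (B sus2) are B C# F#.
Root = B; 2nd = C#.
From B to C# is 2 semitones, exactly the major second.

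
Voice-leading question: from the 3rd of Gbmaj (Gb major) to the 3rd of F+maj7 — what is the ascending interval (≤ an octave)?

major seventh

Gbmaj (Gb major) has Bb as its 3rd, and F+maj7 has A as its 3rd.
Counting 7 letters and 11 half steps from Bb gives a major seventh.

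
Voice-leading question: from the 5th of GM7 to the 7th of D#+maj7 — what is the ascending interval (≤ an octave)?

A7

GM7 has D as its 5th, and D#+maj7 has C## as its 7th.
7 letter names make it a seventh; at 12 semitones (a half step wider than major) the quality is augmented.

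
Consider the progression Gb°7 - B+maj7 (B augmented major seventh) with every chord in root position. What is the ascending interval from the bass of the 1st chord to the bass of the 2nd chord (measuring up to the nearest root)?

The roots are Gb and B.
Gb up to B is 5 semitones, a half step wider than a major third, so the interval is augmented.

A3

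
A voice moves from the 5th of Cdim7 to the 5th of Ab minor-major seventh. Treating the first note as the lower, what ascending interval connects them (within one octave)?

The 5th of Cdim7 is Gb; the 5th of Ab minor-major seventh is Eb.
Counting 6 letters and 9 half steps from Gb gives a major sixth.

major 6th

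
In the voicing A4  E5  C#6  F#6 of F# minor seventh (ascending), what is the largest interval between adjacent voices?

Adjacent intervals: A4→E5 = perfect fifth; E5→C#6 = major sixth; C#6→F#6 = perfect fourth.
The largest is E5 to C#6, a major sixth (9 semitones).

major sixth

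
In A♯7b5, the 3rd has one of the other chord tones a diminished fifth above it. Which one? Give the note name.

G#

A♯7b5 is spelled A♯–C𝄪–E–G♯.
The 3rd is C𝄪. A diminished fifth above C𝄪 is G♯.
G♯ is the chord's 7th.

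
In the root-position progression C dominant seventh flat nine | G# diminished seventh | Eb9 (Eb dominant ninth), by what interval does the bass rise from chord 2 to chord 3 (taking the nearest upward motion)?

The roots are G# and Eb.
6 letter names make it a sixth; at 7 semitones (a whole step narrower than major) the quality is diminished.

d6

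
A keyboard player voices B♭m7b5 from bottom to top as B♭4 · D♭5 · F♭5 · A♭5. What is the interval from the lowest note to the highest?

The outer voices are B♭4 and A♭5.
7 letter names make it a seventh; at 10 semitones (a half step narrower than major) the quality is minor.

minor seventh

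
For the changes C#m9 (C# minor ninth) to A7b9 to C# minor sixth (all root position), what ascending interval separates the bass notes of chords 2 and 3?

major 3rd

The roots are A and C#.
From A to C# is 4 semitones, exactly the major third.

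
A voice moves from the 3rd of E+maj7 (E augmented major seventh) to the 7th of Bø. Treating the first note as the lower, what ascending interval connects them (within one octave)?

E+maj7 (E augmented major seventh) has G♯ as its 3rd, and Bø has A as its 7th.
G♯ up to A is 1 semitone, a half step narrower than a major second, so the interval is minor.

minor second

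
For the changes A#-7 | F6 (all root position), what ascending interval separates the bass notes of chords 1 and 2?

diminished sixth

The roots are A# and F.
6 letter names make it a sixth; at 7 semitones (a whole step narrower than major) the quality is diminished.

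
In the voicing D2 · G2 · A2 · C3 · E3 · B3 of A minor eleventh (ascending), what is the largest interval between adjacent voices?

Adjacent intervals: D2→G2 = perfect fourth; G2→A2 = major second; A2→C3 = minor third; C3→E3 = major third; E3→B3 = perfect fifth.
The largest is E3 to B3, a perfect fifth (7 semitones).

perfect 5th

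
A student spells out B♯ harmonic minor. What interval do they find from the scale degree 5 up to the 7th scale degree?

M3

B♯ harmonic minor: B♯ C𝄪 D♯ E♯ F𝄪 G♯ A𝄪.
The scale degree 5 is F𝄪 and the degree 7 is A𝄪.
Counting 3 letters and 4 half steps from F𝄪 gives a major third.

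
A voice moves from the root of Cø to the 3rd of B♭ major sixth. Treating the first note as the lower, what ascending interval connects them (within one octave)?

major second

Cø has C as its root, and B♭ major sixth has D as its 3rd.
From C to D is 2 semitones, exactly the major second.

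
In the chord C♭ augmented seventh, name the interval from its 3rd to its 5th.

C♭7#5 is spelled C♭-E♭-G-B𝄫.
The 3rd is E♭ and the 5th is G.
Counting 3 letters and 4 half steps from E♭ gives a major third.

M3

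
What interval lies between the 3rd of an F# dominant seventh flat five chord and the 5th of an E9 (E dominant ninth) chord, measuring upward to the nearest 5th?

m2

The 3rd of F# dominant seventh flat five is A#; the 5th of E9 (E dominant ninth) is B.
2 letter names make it a second; at 1 semitone (a half step narrower than major) the quality is minor.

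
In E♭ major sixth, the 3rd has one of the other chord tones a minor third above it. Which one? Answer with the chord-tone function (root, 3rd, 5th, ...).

E♭ major sixth: E♭-G-B♭-C.
The 3rd is G. A minor third above G is B♭.
B♭ is the chord's 5th.

5th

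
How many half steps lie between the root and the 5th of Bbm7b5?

6

Spelling the chord: Bb-Db-Fb-Ab.
Bb to Fb is a diminished fifth: 6 semitones.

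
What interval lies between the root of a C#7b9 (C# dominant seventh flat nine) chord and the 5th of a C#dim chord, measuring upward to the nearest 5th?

diminished 5th

C#7b9 (C# dominant seventh flat nine) has C# as its root, and C#dim has G as its 5th.
5 letter names make it a fifth; at 6 semitones (a half step narrower than perfect) the quality is diminished.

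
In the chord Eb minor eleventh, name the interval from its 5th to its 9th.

Eb minor eleventh is spelled Eb Gb Bb Db F Ab.
5th = Bb; 9th = F.
Counting 5 letters and 7 half steps from Bb gives a perfect fifth.

perfect fifth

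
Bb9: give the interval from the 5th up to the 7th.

Bb dominant ninth: Bb, D, F, Ab, C.
5th = F; 7th = Ab.
F up to Ab is 3 semitones, a half step narrower than a major third, so the interval is minor.

minor 3rd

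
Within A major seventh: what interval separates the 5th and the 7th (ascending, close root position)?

The chord tones of AM7 are A–C#–E–G#.
The 5th is E and the 7th is G#.
Counting 3 letters and 4 half steps from E gives a major third.

major third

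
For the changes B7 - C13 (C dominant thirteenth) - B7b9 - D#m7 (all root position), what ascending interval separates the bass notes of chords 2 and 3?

major seventh

The roots are C and B.
Counting 7 letters and 11 half steps from C gives a major seventh.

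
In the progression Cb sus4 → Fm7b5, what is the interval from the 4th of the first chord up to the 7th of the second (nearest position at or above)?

The 4th of Cb sus4 is Fb; the 7th of Fm7b5 is Eb.
Fb up to Eb spans 7 letter names and 11 semitones — a major seventh.

major seventh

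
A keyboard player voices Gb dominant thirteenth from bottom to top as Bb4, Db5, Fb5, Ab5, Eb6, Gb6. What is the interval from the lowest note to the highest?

The outer voices are Bb4 and Gb6.
13 letter names make it a thirteenth; at 20 semitones (a half step narrower than major) the quality is minor.

minor 13th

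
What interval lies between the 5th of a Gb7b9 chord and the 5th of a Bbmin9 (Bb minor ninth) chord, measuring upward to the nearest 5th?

major 3rd

Gb7b9 has Db as its 5th, and Bbmin9 (Bb minor ninth) has F as its 5th.
From Db to F is 4 semitones, exactly the major third.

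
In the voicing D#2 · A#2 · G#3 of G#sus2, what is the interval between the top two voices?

minor 7th

Those voices are A#2 and G#3.
From A# to G#: 10 semitones over a seventh = minor.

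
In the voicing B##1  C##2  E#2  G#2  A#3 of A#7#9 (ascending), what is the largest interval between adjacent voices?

Adjacent intervals: B##1→C##2 = minor second; C##2→E#2 = minor third; E#2→G#2 = minor third; G#2→A#3 = major ninth.
The largest is G#2 to A#3, a major ninth (14 semitones).

major ninth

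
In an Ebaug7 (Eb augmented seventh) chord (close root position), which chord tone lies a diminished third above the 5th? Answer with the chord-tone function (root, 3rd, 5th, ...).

Ebaug7 (Eb augmented seventh): Eb-G-B-Db.
The 5th is B. A diminished third above B is Db.
Db is the chord's 7th.

7th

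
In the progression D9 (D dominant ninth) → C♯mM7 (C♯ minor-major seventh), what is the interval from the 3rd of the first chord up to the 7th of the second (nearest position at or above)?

The 3rd of D9 (D dominant ninth) is F♯; the 7th of C♯mM7 (C♯ minor-major seventh) is B♯.
4 letter names make it a fourth; at 6 semitones (a half step wider than perfect) the quality is augmented.

augmented 4th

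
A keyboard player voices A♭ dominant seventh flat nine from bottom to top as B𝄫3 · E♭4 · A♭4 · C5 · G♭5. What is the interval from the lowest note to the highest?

The outer voices are B𝄫3 and G♭5.
From B𝄫 to G♭ is 21 semitones, exactly the major thirteenth.

M13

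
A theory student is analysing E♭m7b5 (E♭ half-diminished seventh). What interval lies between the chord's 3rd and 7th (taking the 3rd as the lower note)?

perfect fifth

E♭ half-diminished seventh: E♭, G♭, B𝄫, D♭.
That puts G♭ below D♭.
From G♭ to D♭ is 7 semitones, exactly the perfect fifth.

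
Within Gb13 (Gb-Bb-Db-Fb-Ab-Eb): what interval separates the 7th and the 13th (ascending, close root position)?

So we need the interval from Fb up to Eb.
Counting 7 letters and 11 half steps from Fb gives a major seventh.

major seventh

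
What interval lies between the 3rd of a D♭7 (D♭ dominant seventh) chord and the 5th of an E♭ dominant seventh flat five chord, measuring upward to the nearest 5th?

The 3rd of D♭7 (D♭ dominant seventh) is F; the 5th of E♭ dominant seventh flat five is B𝄫.
4 letter names make it a fourth; at 4 semitones (a half step narrower than perfect) the quality is diminished.

diminished fourth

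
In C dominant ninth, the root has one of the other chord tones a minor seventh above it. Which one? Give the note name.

Bb

Spelling the chord: C, E, G, Bb, D.
The root is C. A minor seventh above C is Bb.
Bb is the chord's 7th.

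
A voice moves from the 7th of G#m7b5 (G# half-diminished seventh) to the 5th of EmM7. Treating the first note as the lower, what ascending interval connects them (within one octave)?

G#m7b5 (G# half-diminished seventh) has F# as its 7th, and EmM7 has B as its 5th.
From F# to B is 5 semitones, exactly the perfect fourth.

perfect fourth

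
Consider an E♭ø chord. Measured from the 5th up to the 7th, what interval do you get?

E♭ø (E♭ half-diminished seventh) is spelled E♭ G♭ B𝄫 D♭.
That puts B𝄫 below D♭.
B𝄫 up to D♭ spans 3 letter names and 4 semitones — a major third.

M3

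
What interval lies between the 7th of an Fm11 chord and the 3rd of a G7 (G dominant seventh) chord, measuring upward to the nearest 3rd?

augmented 5th

The 7th of Fm11 is Eb; the 3rd of G7 (G dominant seventh) is B.
Eb up to B is 8 semitones, a half step wider than a perfect fifth, so the interval is augmented.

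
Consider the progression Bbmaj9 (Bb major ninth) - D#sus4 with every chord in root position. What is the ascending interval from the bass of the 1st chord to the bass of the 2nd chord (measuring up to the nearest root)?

The roots are Bb and D#.
Bb up to D# is 5 semitones, a half step wider than a major third, so the interval is augmented.

augmented 3rd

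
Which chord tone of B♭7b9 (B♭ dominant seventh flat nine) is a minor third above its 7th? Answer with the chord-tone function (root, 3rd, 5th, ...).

9th

B♭7b9 is spelled B♭-D-F-A♭-C♭.
The 7th is A♭. A minor third above A♭ is C♭.
C♭ is the chord's 9th.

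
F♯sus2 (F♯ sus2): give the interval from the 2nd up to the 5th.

perfect 4th

F♯sus2 (F♯ sus2) is spelled F♯–G♯–C♯.
The 2nd is G♯ and the 5th is C♯.
G♯ up to C♯ spans 4 letter names and 5 semitones — a perfect fourth.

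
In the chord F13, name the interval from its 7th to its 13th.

F13 is spelled F–A–C–Eb–G–D.
So we need the interval from Eb up to D.
Counting 7 letters and 11 half steps from Eb gives a major seventh.

major seventh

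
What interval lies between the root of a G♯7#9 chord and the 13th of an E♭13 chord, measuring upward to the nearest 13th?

diminished fourth

The root of G♯7#9 is G♯; the 13th of E♭13 is C.
4 letter names make it a fourth; at 4 semitones (a half step narrower than perfect) the quality is diminished.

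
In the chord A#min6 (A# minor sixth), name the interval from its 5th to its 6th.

major second

A#min6 (A# minor sixth) is spelled A# C# E# F##.
So we need the interval from E# up to F##.
E# up to F## spans 2 letter names and 2 semitones — a major second.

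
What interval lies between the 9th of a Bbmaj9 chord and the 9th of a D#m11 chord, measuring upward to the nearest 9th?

augmented third

Bbmaj9 has C as its 9th, and D#m11 has E# as its 9th.
From C to E#: 5 semitones over a third = augmented.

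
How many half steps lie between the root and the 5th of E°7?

6

Edim7 is spelled E, G, Bb, Db.
E to Bb is a diminished fifth: 6 semitones.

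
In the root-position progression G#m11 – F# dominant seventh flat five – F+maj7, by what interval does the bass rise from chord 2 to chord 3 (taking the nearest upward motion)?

d8

The roots are F# and F.
8 letter names make it an octave; at 11 semitones (a half step narrower than perfect) the quality is diminished.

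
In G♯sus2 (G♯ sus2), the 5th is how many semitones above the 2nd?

G♯sus2 (G♯ sus2) is spelled G♯-A♯-D♯.
A♯ to D♯ is a perfect fourth: 5 semitones.

5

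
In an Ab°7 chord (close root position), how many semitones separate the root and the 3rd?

3

Abdim7 (Ab diminished seventh): Ab–Cb–Ebb–Gbb.
Ab to Cb is a minor third: 3 semitones.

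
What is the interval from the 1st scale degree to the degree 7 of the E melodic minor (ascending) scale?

major seventh

The scale runs E F♯ G A B C♯ D♯.
The 1st scale degree is E and the 7th degree is D♯.
Counting 7 letters and 11 half steps from E gives a major seventh.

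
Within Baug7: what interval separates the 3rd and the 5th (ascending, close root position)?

B augmented seventh: B-D#-F##-A.
The 3rd is D# and the 5th is F##.
Counting 3 letters and 4 half steps from D# gives a major third.

major 3rd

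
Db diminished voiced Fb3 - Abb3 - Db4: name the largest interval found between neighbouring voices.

Adjacent intervals: Fb3→Abb3 = minor third; Abb3→Db4 = augmented fourth.
The largest is Abb3 to Db4, an augmented fourth (6 semitones).

augmented fourth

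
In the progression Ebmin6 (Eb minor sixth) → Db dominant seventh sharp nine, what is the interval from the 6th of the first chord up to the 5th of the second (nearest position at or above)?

minor 6th

The 6th of Ebmin6 (Eb minor sixth) is C; the 5th of Db dominant seventh sharp nine is Ab.
C up to Ab is 8 semitones, a half step narrower than a major sixth, so the interval is minor.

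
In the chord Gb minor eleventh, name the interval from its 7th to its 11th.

Gbm11 is spelled Gb-Bbb-Db-Fb-Ab-Cb.
7th = Fb; 11th = Cb.
From Fb to Cb is 7 semitones, exactly the perfect fifth.

perfect fifth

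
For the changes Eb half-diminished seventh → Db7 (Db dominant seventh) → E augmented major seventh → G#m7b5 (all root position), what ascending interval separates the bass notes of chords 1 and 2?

The roots are Eb and Db.
From Eb to Db: 10 semitones over a seventh = minor.

minor seventh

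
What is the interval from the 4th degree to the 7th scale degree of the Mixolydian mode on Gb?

perfect 4th

Spelling the Mixolydian mode on Gb: Gb Ab Bb Cb Db Eb Fb.
So we need the interval from Cb up to Fb.
Cb up to Fb spans 4 letter names and 5 semitones — a perfect fourth.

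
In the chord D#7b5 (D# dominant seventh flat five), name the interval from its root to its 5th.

D# dominant seventh flat five is spelled D#, F##, A, C#.
The root is D# and the 5th is A.
5 letter names make it a fifth; at 6 semitones (a half step narrower than perfect) the quality is diminished.

diminished fifth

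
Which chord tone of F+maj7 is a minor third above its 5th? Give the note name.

F augmented major seventh: F A C# E.
The 5th is C#. A minor third above C# is E.
E is the chord's 7th.

E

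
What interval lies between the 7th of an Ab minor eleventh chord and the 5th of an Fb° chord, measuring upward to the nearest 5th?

The 7th of Ab minor eleventh is Gb; the 5th of Fb° is Cbb.
4 letter names make it a fourth; at 4 semitones (a half step narrower than perfect) the quality is diminished.

diminished fourth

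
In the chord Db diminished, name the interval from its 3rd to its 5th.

m3

The chord tones of Dbdim (Db diminished) are Db, Fb, Abb.
3rd = Fb; 5th = Abb.
Fb up to Abb is 3 semitones, a half step narrower than a major third, so the interval is minor.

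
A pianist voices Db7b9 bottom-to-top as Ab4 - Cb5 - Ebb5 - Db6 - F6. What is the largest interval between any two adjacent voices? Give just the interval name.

major seventh

Adjacent intervals: Ab4→Cb5 = minor third; Cb5→Ebb5 = minor third; Ebb5→Db6 = major seventh; Db6→F6 = major third.
The largest is Ebb5 to Db6, a major seventh (11 semitones).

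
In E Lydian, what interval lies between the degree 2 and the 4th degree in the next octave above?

Spelling E Lydian: E F# G# A# B C# D#.
That puts F# below A#.
F# up to A# spans 10 letter names and 16 semitones — a major tenth.

major tenth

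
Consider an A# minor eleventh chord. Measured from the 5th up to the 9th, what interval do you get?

perfect 5th

Spelling the chord: A# C# E# G# B# D#.
That puts E# below B#.
From E# to B# is 7 semitones, exactly the perfect fifth.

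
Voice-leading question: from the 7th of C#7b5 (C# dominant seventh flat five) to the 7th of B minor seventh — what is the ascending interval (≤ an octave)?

C#7b5 (C# dominant seventh flat five) has B as its 7th, and B minor seventh has A as its 7th.
B up to A is 10 semitones, a half step narrower than a major seventh, so the interval is minor.

minor seventh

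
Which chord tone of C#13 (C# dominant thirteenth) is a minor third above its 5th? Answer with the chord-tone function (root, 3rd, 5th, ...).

The chord tones of C#13 are C# E# G# B D# A#.
The 5th is G#. A minor third above G# is B.
B is the chord's 7th.

7th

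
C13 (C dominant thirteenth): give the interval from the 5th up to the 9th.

perfect fifth

Spelling the chord: C, E, G, Bb, D, A.
5th = G; 9th = D.
Counting 5 letters and 7 half steps from G gives a perfect fifth.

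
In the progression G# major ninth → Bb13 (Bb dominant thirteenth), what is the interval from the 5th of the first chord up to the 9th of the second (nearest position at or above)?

The 5th of G# major ninth is D#; the 9th of Bb13 (Bb dominant thirteenth) is C.
D# up to C is 9 semitones, a whole step narrower than a major seventh, so the interval is diminished.

diminished 7th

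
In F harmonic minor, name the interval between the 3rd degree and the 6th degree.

F harmonic minor: F G A♭ B♭ C D♭ E.
3rd degree = A♭; scale degree 6 = D♭.
From A♭ to D♭ is 5 semitones, exactly the perfect fourth.

perfect 4th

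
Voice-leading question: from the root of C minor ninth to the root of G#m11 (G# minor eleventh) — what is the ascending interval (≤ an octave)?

C minor ninth has C as its root, and G#m11 (G# minor eleventh) has G# as its root.
C up to G# is 8 semitones, a half step wider than a perfect fifth, so the interval is augmented.

A5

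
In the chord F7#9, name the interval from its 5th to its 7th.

The chord tones of F dominant seventh sharp nine are F, A, C, Eb, G#.
The 5th is C and the 7th is Eb.
3 letter names make it a third; at 3 semitones (a half step narrower than major) the quality is minor.

minor 3rd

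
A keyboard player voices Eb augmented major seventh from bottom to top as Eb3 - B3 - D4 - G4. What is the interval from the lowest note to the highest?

The outer voices are Eb3 and G4.
Eb up to G spans 10 letter names and 16 semitones — a major tenth.

major tenth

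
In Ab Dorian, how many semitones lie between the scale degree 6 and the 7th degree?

The scale is Ab Bb Cb Db Eb F Gb.
F up to Gb is a minor second — 1 semitone.

1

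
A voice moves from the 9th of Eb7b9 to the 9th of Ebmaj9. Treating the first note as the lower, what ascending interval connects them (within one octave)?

Eb7b9 has Fb as its 9th, and Ebmaj9 has F as its 9th.
Fb up to F is 1 semitone, a half step wider than a perfect unison, so the interval is augmented.

augmented unison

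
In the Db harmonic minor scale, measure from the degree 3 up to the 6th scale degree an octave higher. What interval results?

The scale runs Db Eb Fb Gb Ab Bbb C.
That puts Fb below Bbb.
Counting 11 letters and 17 half steps from Fb gives a perfect eleventh.

perfect eleventh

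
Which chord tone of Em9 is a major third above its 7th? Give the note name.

F#

Emin9 (E minor ninth) is spelled E–G–B–D–F♯.
The 7th is D. A major third above D is F♯.
F♯ is the chord's 9th.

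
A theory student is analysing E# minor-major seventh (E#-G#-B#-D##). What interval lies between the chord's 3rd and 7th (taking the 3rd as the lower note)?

The 3rd is G# and the 7th is D##.
G# up to D## is 8 semitones, a half step wider than a perfect fifth, so the interval is augmented.

A5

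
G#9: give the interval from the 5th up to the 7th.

minor third

G#9 (G# dominant ninth): G#, B#, D#, F#, A#.
5th = D#; 7th = F#.
From D# to F#: 3 semitones over a third = minor.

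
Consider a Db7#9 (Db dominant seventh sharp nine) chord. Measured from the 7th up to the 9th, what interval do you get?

A3

Spelling the chord: Db, F, Ab, Cb, E.
The 7th is Cb and the 9th is E.
From Cb to E: 5 semitones over a third = augmented.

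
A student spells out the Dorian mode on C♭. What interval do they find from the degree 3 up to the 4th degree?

The scale runs C♭ D♭ E𝄫 F♭ G♭ A♭ B𝄫.
The degree 3 is E𝄫 and the scale degree 4 is F♭.
Counting 2 letters and 2 half steps from E𝄫 gives a major second.

major 2nd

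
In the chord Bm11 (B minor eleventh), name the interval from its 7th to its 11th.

P5

Spelling the chord: B-D-F#-A-C#-E.
The 7th is A and the 11th is E.
A up to E spans 5 letter names and 7 semitones — a perfect fifth.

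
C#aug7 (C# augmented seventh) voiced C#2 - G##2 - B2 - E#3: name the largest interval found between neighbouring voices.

augmented fifth

Adjacent intervals: C#2→G##2 = augmented fifth; G##2→B2 = diminished third; B2→E#3 = augmented fourth.
The largest is C#2 to G##2, an augmented fifth (8 semitones).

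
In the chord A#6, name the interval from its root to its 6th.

A#6: A# C## E# F##.
The root is A# and the 6th is F##.
Counting 6 letters and 9 half steps from A# gives a major sixth.

major 6th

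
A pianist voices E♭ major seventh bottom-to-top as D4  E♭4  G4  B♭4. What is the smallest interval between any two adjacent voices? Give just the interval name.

minor 2nd

Adjacent intervals: D4→E♭4 = minor second; E♭4→G4 = major third; G4→B♭4 = minor third.
The smallest is D4 to E♭4, a minor second (1 semitone).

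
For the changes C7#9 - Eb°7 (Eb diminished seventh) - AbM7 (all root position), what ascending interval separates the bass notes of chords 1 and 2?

The roots are C and Eb.
From C to Eb: 3 semitones over a third = minor.

m3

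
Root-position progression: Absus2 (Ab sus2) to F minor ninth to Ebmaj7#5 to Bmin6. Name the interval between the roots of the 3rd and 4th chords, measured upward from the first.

The roots are Eb and B.
From Eb to B: 8 semitones over a fifth = augmented.

A5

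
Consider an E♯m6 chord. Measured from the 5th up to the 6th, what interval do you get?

major 2nd

E♯ minor sixth is spelled E♯-G♯-B♯-C𝄪.
5th = B♯; 6th = C𝄪.
Counting 2 letters and 2 half steps from B♯ gives a major second.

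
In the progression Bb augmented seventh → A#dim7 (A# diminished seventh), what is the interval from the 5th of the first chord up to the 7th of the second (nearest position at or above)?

The 5th of Bb augmented seventh is F#; the 7th of A#dim7 (A# diminished seventh) is G.
2 letter names make it a second; at 1 semitone (a half step narrower than major) the quality is minor.

minor second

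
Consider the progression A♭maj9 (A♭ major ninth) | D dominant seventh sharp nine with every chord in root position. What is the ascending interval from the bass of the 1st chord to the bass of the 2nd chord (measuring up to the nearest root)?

The roots are A♭ and D.
A♭ up to D is 6 semitones, a half step wider than a perfect fourth, so the interval is augmented.

augmented fourth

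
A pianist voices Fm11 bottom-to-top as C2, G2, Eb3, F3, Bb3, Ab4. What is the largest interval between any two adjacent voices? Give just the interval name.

minor seventh

Adjacent intervals: C2→G2 = perfect fifth; G2→Eb3 = minor sixth; Eb3→F3 = major second; F3→Bb3 = perfect fourth; Bb3→Ab4 = minor seventh.
The largest is Bb3 to Ab4, a minor seventh (10 semitones).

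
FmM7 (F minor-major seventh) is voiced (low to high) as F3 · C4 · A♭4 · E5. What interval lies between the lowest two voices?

Those voices are F3 and C4.
From F to C is 7 semitones, exactly the perfect fifth.

perfect fifth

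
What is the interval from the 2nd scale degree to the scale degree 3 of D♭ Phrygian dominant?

A2

Spelling D♭ Phrygian dominant: D♭ E𝄫 F G♭ A♭ B𝄫 C♭.
2nd scale degree = E𝄫; degree 3 = F.
From E𝄫 to F: 3 semitones over a second = augmented.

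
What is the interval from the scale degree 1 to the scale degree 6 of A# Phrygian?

minor sixth

The scale runs A# B C# D# E# F# G#.
Scale degree 1 = A#; degree 6 = F#.
6 letter names make it a sixth; at 8 semitones (a half step narrower than major) the quality is minor.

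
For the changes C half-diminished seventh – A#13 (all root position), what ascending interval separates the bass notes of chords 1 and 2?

The roots are C and A#.
6 letter names make it a sixth; at 10 semitones (a half step wider than major) the quality is augmented.

A6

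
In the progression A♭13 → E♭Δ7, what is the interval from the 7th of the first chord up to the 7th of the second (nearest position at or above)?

augmented fifth

A♭13 has G♭ as its 7th, and E♭Δ7 has D as its 7th.
5 letter names make it a fifth; at 8 semitones (a half step wider than perfect) the quality is augmented.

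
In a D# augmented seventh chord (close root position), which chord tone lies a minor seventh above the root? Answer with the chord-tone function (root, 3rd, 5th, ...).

7th

Spelling the chord: D#, F##, A##, C#.
The root is D#. A minor seventh above D# is C#.
C# is the chord's 7th.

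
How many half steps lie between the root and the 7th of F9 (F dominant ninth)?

F dominant ninth: F, A, C, Eb, G.
F to Eb is a minor seventh: 10 semitones.

10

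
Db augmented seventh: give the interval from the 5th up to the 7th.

The chord tones of Dbaug7 are Db-F-A-Cb.
5th = A; 7th = Cb.
3 letter names make it a third; at 2 semitones (a whole step narrower than major) the quality is diminished.

diminished third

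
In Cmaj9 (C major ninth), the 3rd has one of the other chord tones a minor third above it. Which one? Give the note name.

G

Spelling the chord: C–E–G–B–D.
The 3rd is E. A minor third above E is G.
G is the chord's 5th.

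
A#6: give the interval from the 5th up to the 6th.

major 2nd

The chord tones of A#6 are A# C## E# F##.
So we need the interval from E# up to F##.
Counting 2 letters and 2 half steps from E# gives a major second.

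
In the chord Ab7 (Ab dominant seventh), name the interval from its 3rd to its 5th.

The chord tones of Ab7 (Ab dominant seventh) are Ab, C, Eb, Gb.
3rd = C; 5th = Eb.
From C to Eb: 3 semitones over a third = minor.

minor 3rd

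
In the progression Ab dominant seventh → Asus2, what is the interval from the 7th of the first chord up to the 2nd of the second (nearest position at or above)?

augmented third

The 7th of Ab dominant seventh is Gb; the 2nd of Asus2 is B.
3 letter names make it a third; at 5 semitones (a half step wider than major) the quality is augmented.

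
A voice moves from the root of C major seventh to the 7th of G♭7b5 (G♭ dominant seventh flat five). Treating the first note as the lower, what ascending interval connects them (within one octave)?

C major seventh has C as its root, and G♭7b5 (G♭ dominant seventh flat five) has F♭ as its 7th.
From C to F♭: 4 semitones over a fourth = diminished.

diminished 4th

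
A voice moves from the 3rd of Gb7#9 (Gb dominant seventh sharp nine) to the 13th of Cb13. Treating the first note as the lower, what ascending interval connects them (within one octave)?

Gb7#9 (Gb dominant seventh sharp nine) has Bb as its 3rd, and Cb13 has Ab as its 13th.
7 letter names make it a seventh; at 10 semitones (a half step narrower than major) the quality is minor.

minor seventh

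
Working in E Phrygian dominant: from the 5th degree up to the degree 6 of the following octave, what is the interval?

E phrygian dominant: E F G# A B C D.
That puts B below C.
From B to C: 13 semitones over a ninth = minor.

minor ninth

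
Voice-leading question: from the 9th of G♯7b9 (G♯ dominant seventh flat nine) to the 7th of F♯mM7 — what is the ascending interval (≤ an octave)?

augmented 5th

The 9th of G♯7b9 (G♯ dominant seventh flat nine) is A; the 7th of F♯mM7 is E♯.
A up to E♯ is 8 semitones, a half step wider than a perfect fifth, so the interval is augmented.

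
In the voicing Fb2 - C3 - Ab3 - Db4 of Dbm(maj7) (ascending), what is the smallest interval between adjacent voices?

Adjacent intervals: Fb2→C3 = augmented fifth; C3→Ab3 = minor sixth; Ab3→Db4 = perfect fourth.
The smallest is Ab3 to Db4, a perfect fourth (5 semitones).

perfect fourth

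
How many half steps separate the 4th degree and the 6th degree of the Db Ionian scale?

The scale is Db Eb F Gb Ab Bb C.
Gb up to Bb is a major third — 4 semitones.

4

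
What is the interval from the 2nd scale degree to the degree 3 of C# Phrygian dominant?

augmented second

C# phrygian dominant: C# D E# F# G# A B.
The 2nd scale degree is D and the scale degree 3 is E#.
2 letter names make it a second; at 3 semitones (a half step wider than major) the quality is augmented.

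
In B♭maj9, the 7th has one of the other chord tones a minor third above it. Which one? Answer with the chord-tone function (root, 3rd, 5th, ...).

9th

B♭maj9: B♭-D-F-A-C.
The 7th is A. A minor third above A is C.
C is the chord's 9th.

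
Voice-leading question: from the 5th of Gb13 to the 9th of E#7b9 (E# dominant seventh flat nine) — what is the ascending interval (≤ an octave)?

The 5th of Gb13 is Db; the 9th of E#7b9 (E# dominant seventh flat nine) is F#.
From Db to F#: 5 semitones over a third = augmented.

augmented 3rd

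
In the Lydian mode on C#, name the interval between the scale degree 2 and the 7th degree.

C# lydian: C# D# E# F## G# A# B#.
The scale degree 2 is D# and the 7th scale degree is B#.
Counting 6 letters and 9 half steps from D# gives a major sixth.

M6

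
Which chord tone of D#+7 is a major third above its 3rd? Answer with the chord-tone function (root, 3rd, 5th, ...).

The chord tones of D# augmented seventh are D#-F##-A##-C#.
The 3rd is F##. A major third above F## is A##.
A## is the chord's 5th.

5th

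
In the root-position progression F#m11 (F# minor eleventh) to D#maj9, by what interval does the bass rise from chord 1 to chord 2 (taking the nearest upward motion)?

The roots are F# and D#.
F# up to D# spans 6 letter names and 9 semitones — a major sixth.

major sixth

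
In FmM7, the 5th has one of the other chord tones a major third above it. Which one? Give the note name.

FmM7 is spelled F, Ab, C, E.
The 5th is C. A major third above C is E.
E is the chord's 7th.

E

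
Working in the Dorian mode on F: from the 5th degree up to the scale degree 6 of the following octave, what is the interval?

major ninth

Spelling the Dorian mode on F: F G A♭ B♭ C D E♭.
That puts C below D.
Counting 9 letters and 14 half steps from C gives a major ninth.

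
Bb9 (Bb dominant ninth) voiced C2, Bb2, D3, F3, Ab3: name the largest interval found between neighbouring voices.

Adjacent intervals: C2→Bb2 = minor seventh; Bb2→D3 = major third; D3→F3 = minor third; F3→Ab3 = minor third.
The largest is C2 to Bb2, a minor seventh (10 semitones).

m7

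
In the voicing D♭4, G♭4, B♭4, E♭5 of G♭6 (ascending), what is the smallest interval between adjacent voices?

Adjacent intervals: D♭4→G♭4 = perfect fourth; G♭4→B♭4 = major third; B♭4→E♭5 = perfect fourth.
The smallest is G♭4 to B♭4, a major third (4 semitones).

M3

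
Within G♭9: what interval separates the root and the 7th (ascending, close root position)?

minor seventh

The chord tones of G♭9 are G♭ B♭ D♭ F♭ A♭.
Root = G♭; 7th = F♭.
7 letter names make it a seventh; at 10 semitones (a half step narrower than major) the quality is minor.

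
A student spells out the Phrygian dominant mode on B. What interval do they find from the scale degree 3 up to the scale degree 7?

Spelling the Phrygian dominant mode on B: B C D# E F# G A.
So we need the interval from D# up to A.
D# up to A is 6 semitones, a half step narrower than a perfect fifth, so the interval is diminished.

diminished fifth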